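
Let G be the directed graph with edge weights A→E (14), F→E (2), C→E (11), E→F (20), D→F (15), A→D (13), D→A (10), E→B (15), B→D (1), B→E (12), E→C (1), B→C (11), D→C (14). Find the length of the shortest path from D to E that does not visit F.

Candidate routes:
D -> A -> E: 10 + 14 = 24
D -> C -> E: 14 + 11 = 25
Best route has total 24.

24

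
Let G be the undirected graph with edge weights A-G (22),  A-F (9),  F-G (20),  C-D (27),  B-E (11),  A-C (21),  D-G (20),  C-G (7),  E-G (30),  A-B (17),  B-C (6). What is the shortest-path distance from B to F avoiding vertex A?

Candidate routes:
B → C → G → F: 6 + 7 + 20 = 33
B → C → D → G → F: 6 + 27 + 20 + 20 = 73
B → E → G → F: 11 + 30 + 20 = 61
Shortest: 33.

33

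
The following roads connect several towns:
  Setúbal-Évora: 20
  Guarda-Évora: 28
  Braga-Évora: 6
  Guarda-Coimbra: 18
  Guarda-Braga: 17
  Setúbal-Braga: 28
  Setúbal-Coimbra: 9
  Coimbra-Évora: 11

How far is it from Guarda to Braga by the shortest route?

Comparing a few candidate routes:
Guarda -> Évora -> Braga: 28 + 6 = 34
Guarda -> Braga: 17
Guarda -> Coimbra -> Évora -> Braga: 18 + 11 + 6 = 35
The minimum is 17.

17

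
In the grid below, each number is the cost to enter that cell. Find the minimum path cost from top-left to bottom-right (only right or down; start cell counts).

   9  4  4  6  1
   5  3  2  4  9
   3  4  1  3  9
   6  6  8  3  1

Path [0,0]→[0,1]→[1,1]→[1,2]→[2,2]→[2,3]→[3,3]→[3,4]: 9 + 4 + 3 + 2 + 1 + 3 + 3 + 1 = 26.

26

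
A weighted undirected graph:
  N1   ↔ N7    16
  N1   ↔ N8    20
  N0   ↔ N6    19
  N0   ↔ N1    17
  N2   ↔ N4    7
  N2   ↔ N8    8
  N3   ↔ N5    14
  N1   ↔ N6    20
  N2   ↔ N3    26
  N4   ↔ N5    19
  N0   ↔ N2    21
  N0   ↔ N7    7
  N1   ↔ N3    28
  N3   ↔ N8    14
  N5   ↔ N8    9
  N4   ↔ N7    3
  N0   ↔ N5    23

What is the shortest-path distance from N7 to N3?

32

A few of the N7→N3 routes:
N7 - N1 - N3: 16 + 28 = 44
N7 - N0 - N5 - N3: 7 + 23 + 14 = 44
N7 - N4 - N2 - N8 - N3: 3 + 7 + 8 + 14 = 32
N7 - N4 - N2 - N3: 3 + 7 + 26 = 36
N7 - N4 - N2 - N8 - N5 - N3: 3 + 7 + 8 + 9 + 14 = 41
N7 - N4 - N5 - N3: 3 + 19 + 14 = 36
The minimum is 32.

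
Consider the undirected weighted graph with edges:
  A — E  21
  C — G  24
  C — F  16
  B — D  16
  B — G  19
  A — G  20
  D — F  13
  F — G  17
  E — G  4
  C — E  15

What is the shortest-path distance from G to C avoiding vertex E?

24

Paths from G to C avoiding E:
G→C: 24
G→B→D→F→C: 19 + 16 + 13 + 16 = 64
G→F→C: 17 + 16 = 33
The minimum is 24.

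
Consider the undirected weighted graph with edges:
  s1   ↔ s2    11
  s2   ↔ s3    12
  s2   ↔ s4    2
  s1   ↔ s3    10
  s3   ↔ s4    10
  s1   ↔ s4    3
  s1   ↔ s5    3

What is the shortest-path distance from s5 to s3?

Routes from s5 to s3:
s5 -> s1 -> s2 -> s3: 3 + 11 + 12 = 26
s5 -> s1 -> s4 -> s3: 3 + 3 + 10 = 16
s5 -> s1 -> s4 -> s2 -> s3: 3 + 3 + 2 + 12 = 20
s5 -> s1 -> s2 -> s4 -> s3: 3 + 11 + 2 + 10 = 26
s5 -> s1 -> s3: 3 + 10 = 13
Shortest: 13.

13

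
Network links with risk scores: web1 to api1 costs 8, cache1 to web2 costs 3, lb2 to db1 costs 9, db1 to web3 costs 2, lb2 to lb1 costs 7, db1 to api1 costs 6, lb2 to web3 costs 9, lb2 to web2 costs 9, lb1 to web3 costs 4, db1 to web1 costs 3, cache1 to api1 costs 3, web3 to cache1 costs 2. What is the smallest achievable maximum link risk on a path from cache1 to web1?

3

Some routes from cache1 to web1:
cache1→web3→db1→web1: max(2, 2, 3) = 3
cache1→web3→db1→api1→web1: max(2, 2, 6, 8) = 8
cache1→api1→web1: max(3, 8) = 8
cache1→web2→lb2→lb1→web3→db1→web1: max(3, 9, 7, 4, 2, 3) = 9
cache1→api1→db1→web1: max(3, 6, 3) = 6
The minimum achievable maximum is 3.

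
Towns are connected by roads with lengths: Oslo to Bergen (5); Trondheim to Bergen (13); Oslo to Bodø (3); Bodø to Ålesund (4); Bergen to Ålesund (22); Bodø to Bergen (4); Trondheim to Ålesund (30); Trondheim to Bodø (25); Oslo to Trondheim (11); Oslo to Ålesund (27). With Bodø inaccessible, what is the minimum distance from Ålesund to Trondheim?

30

Routes from Ålesund to Trondheim avoiding Bodø:
Ålesund → Oslo → Bergen → Trondheim: 27 + 5 + 13 = 45
Ålesund → Trondheim: 30
Ålesund → Bergen → Trondheim: 22 + 13 = 35
Ålesund → Bergen → Oslo → Trondheim: 22 + 5 + 11 = 38
Ålesund → Oslo → Trondheim: 27 + 11 = 38
The minimum is 30.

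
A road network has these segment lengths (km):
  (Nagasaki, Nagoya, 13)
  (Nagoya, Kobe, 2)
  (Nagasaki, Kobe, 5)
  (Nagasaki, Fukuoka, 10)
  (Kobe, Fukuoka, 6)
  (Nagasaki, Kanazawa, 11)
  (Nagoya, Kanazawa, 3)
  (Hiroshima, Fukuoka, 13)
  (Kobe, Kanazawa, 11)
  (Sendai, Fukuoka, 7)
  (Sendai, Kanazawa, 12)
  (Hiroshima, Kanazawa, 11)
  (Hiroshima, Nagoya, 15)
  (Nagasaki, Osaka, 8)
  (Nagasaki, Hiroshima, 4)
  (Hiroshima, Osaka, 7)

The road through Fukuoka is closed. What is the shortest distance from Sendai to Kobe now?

A few of the Sendai→Kobe routes:
Sendai - Kanazawa - Nagoya - Kobe: 12 + 3 + 2 = 17
Sendai - Kanazawa - Nagasaki - Kobe: 12 + 11 + 5 = 28
Sendai - Kanazawa - Hiroshima - Nagasaki - Kobe: 12 + 11 + 4 + 5 = 32
Sendai - Kanazawa - Kobe: 12 + 11 = 23
The minimum is 17 km.

17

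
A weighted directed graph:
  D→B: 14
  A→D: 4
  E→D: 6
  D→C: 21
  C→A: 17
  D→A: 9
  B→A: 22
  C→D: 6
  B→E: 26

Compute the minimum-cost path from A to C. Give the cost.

25

Routes from A to C:
A - D - C: 4 + 21 = 25
The minimum is 25.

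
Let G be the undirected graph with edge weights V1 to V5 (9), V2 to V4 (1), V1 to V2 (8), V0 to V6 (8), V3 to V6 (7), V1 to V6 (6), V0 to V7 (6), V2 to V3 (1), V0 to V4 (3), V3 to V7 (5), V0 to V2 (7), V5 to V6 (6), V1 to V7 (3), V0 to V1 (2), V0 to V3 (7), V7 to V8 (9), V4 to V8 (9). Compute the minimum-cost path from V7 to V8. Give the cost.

Some routes from V7 to V8:
V7-V0-V4-V8: 6 + 3 + 9 = 18
V7-V3-V2-V4-V8: 5 + 1 + 1 + 9 = 16
V7-V8: 9
V7-V1-V2-V4-V8: 3 + 8 + 1 + 9 = 21
V7-V1-V0-V4-V8: 3 + 2 + 3 + 9 = 17
Shortest: 9.

9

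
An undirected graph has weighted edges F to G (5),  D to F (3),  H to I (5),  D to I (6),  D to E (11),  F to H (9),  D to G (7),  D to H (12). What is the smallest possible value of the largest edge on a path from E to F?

Candidate routes:
E-D-H-F: max(11, 12, 9) = 12
E-D-I-H-F: max(11, 6, 5, 9) = 11
E-D-G-F: max(11, 7, 5) = 11
E-D-F: max(11, 3) = 11
Smallest bottleneck: 11.

11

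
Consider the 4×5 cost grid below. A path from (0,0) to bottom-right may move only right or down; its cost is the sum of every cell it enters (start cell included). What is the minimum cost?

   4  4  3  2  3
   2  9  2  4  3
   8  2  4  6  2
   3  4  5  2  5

26

Path (0,0) → (0,1) → (0,2) → (0,3) → (0,4) → (1,4) → (2,4) → (3,4): 4 + 4 + 3 + 2 + 3 + 3 + 2 + 5 = 26.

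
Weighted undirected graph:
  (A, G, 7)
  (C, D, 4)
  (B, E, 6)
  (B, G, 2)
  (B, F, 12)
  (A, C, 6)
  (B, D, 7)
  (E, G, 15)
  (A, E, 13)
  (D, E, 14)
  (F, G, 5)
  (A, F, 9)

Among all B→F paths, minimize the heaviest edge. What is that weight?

A few of the B→F routes:
B - D - C - A - G - F: max(7, 4, 6, 7, 5) = 7
B - F: max(12) = 12
B - G - A - F: max(2, 7, 9) = 9
B - E - A - F: max(6, 13, 9) = 13
B - D - C - A - F: max(7, 4, 6, 9) = 9
B - G - F: max(2, 5) = 5
The minimum achievable maximum is 5.

5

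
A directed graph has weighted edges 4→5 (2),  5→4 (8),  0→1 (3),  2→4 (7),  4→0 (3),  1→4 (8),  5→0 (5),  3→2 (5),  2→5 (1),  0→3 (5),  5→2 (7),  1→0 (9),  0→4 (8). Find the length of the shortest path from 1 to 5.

10

Comparing a few candidate routes:
1 → 0 → 3 → 2 → 5: 9 + 5 + 5 + 1 = 20
1 → 4 → 5: 8 + 2 = 10
1 → 0 → 4 → 5: 9 + 8 + 2 = 19
Shortest: 10.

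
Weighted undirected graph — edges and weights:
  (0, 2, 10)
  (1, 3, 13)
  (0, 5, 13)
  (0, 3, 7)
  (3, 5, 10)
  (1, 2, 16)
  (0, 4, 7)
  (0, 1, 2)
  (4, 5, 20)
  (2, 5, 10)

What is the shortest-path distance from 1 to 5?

A few of the 1→5 routes:
1 → 0 → 2 → 5: 2 + 10 + 10 = 22
1 → 0 → 3 → 5: 2 + 7 + 10 = 19
1 → 0 → 5: 2 + 13 = 15
Shortest: 15.

15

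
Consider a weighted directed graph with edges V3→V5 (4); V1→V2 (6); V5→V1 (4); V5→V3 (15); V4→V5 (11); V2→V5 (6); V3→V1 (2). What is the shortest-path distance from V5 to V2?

Paths from V5 to V2:
V5 -> V1 -> V2: 4 + 6 = 10
V5 -> V3 -> V1 -> V2: 15 + 2 + 6 = 23
Shortest: 10.

10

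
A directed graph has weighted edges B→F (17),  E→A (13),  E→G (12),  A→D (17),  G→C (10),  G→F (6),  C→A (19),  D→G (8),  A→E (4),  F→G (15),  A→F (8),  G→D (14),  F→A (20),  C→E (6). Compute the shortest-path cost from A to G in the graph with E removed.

Candidate routes:
A -> F -> G: 8 + 15 = 23
A -> D -> G: 17 + 8 = 25
The minimum is 23.

23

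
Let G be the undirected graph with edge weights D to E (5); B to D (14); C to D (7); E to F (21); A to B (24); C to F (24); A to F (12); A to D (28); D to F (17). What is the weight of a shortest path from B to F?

Checking several routes:
B → D → E → F: 14 + 5 + 21 = 40
B → A → F: 24 + 12 = 36
B → D → F: 14 + 17 = 31
B → D → C → F: 14 + 7 + 24 = 45
Shortest: 31.

31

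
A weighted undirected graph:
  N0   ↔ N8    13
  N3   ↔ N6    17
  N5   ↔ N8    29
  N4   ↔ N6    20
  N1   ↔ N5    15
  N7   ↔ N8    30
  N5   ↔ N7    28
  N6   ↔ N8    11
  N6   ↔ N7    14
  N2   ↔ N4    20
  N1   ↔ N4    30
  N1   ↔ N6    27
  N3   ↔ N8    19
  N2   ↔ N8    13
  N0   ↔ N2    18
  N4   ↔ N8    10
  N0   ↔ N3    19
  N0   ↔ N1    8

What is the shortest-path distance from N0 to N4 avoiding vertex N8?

38

Some routes from N0 to N4 avoiding N8:
N0→N2→N4: 18 + 20 = 38
N0→N1→N4: 8 + 30 = 38
N0→N3→N6→N4: 19 + 17 + 20 = 56
N0→N1→N6→N4: 8 + 27 + 20 = 55
Shortest: 38.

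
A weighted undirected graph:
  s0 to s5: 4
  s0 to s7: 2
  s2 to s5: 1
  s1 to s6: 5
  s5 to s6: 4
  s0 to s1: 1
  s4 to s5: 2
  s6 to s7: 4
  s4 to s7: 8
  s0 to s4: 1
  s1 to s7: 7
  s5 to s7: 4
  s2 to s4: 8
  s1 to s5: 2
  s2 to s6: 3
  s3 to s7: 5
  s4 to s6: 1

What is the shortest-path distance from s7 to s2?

5

Checking several routes:
s7 -> s0 -> s4 -> s6 -> s2: 2 + 1 + 1 + 3 = 7
s7 -> s0 -> s5 -> s2: 2 + 4 + 1 = 7
s7 -> s6 -> s2: 4 + 3 = 7
s7 -> s0 -> s1 -> s5 -> s2: 2 + 1 + 2 + 1 = 6
s7 -> s5 -> s2: 4 + 1 = 5
s7 -> s0 -> s4 -> s5 -> s2: 2 + 1 + 2 + 1 = 6
Shortest: 5.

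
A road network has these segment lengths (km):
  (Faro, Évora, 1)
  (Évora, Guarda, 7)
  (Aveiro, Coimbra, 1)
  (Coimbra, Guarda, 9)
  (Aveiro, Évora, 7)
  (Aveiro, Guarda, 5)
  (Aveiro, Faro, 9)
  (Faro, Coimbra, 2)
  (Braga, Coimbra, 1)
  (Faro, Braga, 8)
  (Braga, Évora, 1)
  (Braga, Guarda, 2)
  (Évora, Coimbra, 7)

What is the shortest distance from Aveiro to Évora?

3

Some routes from Aveiro to Évora:
Aveiro → Coimbra → Braga → Évora: 1 + 1 + 1 = 3
Aveiro → Évora: 7
Aveiro → Coimbra → Faro → Évora: 1 + 2 + 1 = 4
The minimum is 3 km.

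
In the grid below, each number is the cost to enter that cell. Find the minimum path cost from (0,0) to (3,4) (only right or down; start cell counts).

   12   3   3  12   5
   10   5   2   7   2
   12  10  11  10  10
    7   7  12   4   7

Path r0c0 -> r0c1 -> r0c2 -> r1c2 -> r1c3 -> r1c4 -> r2c4 -> r3c4: 12 + 3 + 3 + 2 + 7 + 2 + 10 + 7 = 46.

46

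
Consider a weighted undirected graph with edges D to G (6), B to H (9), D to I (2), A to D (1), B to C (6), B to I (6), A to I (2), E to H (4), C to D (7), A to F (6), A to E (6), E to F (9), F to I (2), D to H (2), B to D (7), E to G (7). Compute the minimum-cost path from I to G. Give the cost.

Checking several routes:
I→F→A→D→G: 2 + 6 + 1 + 6 = 15
I→A→E→G: 2 + 6 + 7 = 15
I→D→G: 2 + 6 = 8
I→D→H→E→G: 2 + 2 + 4 + 7 = 15
I→A→D→G: 2 + 1 + 6 = 9
Best route has total 8.

8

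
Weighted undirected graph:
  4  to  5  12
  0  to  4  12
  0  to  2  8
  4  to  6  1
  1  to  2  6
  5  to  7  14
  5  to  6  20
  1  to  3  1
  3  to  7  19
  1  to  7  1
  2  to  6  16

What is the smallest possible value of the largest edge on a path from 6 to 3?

12

Comparing a few candidate routes:
6 - 4 - 0 - 2 - 1 - 3: max(1, 12, 8, 6, 1) = 12
6 - 2 - 1 - 3: max(16, 6, 1) = 16
6 - 4 - 5 - 7 - 1 - 3: max(1, 12, 14, 1, 1) = 14
6 - 2 - 0 - 4 - 5 - 7 - 1 - 3: max(16, 8, 12, 12, 14, 1, 1) = 16
Best route has worst link 12.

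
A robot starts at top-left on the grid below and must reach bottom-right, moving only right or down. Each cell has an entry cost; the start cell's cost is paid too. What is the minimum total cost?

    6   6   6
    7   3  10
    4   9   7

Cheapest: r0c0 -> r0c1 -> r1c1 -> r2c1 -> r2c2
  6 + 6 + 3 + 9 + 7 = 31
For comparison, the top-then-right route costs 35.

31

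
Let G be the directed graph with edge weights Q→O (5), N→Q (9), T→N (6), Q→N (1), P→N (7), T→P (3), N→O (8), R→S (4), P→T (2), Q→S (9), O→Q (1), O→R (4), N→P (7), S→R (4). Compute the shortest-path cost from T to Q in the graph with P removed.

Candidate routes:
T - N - O - Q: 6 + 8 + 1 = 15
T - N - Q: 6 + 9 = 15
The minimum is 15.

15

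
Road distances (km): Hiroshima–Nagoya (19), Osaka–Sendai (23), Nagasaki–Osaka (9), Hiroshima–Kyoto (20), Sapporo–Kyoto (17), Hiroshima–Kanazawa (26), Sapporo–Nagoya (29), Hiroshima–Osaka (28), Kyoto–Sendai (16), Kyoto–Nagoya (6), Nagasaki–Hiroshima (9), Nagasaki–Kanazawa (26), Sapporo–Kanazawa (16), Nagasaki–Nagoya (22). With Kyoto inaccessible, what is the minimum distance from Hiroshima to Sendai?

41

Checking several routes:
Hiroshima-Kanazawa-Nagasaki-Osaka-Sendai: 26 + 26 + 9 + 23 = 84
Hiroshima-Nagasaki-Osaka-Sendai: 9 + 9 + 23 = 41
Hiroshima-Nagoya-Nagasaki-Osaka-Sendai: 19 + 22 + 9 + 23 = 73
Hiroshima-Osaka-Sendai: 28 + 23 = 51
Shortest: 41 km.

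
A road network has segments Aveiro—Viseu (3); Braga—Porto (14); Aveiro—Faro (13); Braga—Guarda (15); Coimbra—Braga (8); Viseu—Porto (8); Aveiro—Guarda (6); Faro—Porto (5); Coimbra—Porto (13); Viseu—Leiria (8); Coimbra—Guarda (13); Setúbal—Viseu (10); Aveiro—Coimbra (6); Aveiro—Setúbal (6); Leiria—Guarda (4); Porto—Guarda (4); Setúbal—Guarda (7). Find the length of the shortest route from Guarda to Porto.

Checking several routes:
Guarda-Leiria-Viseu-Porto: 4 + 8 + 8 = 20
Guarda-Setúbal-Aveiro-Viseu-Porto: 7 + 6 + 3 + 8 = 24
Guarda-Aveiro-Faro-Porto: 6 + 13 + 5 = 24
Guarda-Porto: 4
Guarda-Aveiro-Viseu-Porto: 6 + 3 + 8 = 17
Best route has total 4 mi.

4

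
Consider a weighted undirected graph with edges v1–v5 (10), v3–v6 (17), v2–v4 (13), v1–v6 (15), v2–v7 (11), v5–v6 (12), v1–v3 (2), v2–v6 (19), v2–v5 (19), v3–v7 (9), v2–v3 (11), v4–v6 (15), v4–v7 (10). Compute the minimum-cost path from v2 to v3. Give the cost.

11

A few of the v2→v3 routes:
v2→v5→v1→v3: 19 + 10 + 2 = 31
v2→v6→v1→v3: 19 + 15 + 2 = 36
v2→v7→v3: 11 + 9 = 20
v2→v4→v7→v3: 13 + 10 + 9 = 32
v2→v3: 11
Shortest: 11.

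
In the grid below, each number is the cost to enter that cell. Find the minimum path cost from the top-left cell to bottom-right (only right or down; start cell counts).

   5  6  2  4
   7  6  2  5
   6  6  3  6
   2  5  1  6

25

Cheapest: r0c0→r0c1→r0c2→r1c2→r2c2→r3c2→r3c3
  5 + 6 + 2 + 2 + 3 + 1 + 6 = 25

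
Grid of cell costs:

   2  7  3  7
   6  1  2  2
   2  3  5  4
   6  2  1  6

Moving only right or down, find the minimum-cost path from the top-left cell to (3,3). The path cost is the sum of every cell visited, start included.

Cheapest: r0c0 r1c0 r1c1 r2c1 r3c1 r3c2 r3c3
  2 + 6 + 1 + 3 + 2 + 1 + 6 = 21
For comparison, the top-then-right route costs 31.

21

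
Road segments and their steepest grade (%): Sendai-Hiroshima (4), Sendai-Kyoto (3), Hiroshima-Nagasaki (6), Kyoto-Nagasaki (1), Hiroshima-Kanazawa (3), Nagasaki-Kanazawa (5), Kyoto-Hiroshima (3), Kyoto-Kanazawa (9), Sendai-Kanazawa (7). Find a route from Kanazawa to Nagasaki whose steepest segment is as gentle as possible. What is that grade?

3

A few of the Kanazawa→Nagasaki routes:
Kanazawa→Hiroshima→Kyoto→Nagasaki: max(3, 3, 1) = 3
Kanazawa→Nagasaki: max(5) = 5
Kanazawa→Sendai→Hiroshima→Kyoto→Nagasaki: max(7, 4, 3, 1) = 7
Kanazawa→Hiroshima→Nagasaki: max(3, 6) = 6
Kanazawa→Hiroshima→Sendai→Kyoto→Nagasaki: max(3, 4, 3, 1) = 4
The minimum achievable maximum is 3%.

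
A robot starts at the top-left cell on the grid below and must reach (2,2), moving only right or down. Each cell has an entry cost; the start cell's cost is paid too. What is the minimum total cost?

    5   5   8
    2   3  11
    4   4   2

16

Cheapest: [0,0] [1,0] [1,1] [2,1] [2,2]
  5 + 2 + 3 + 4 + 2 = 16
(Top row then right column would cost 31.)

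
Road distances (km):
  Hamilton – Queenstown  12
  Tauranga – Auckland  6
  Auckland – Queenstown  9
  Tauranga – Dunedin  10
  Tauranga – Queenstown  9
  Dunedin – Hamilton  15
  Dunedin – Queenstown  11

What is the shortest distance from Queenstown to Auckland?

9

Candidate routes:
Queenstown→Hamilton→Dunedin→Tauranga→Auckland: 12 + 15 + 10 + 6 = 43
Queenstown→Auckland: 9
Queenstown→Dunedin→Tauranga→Auckland: 11 + 10 + 6 = 27
Queenstown→Tauranga→Auckland: 9 + 6 = 15
The minimum is 9 km.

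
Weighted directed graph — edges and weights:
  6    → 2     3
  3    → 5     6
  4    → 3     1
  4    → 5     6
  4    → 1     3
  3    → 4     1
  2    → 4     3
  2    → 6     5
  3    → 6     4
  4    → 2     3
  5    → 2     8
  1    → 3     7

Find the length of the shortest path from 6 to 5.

12

Routes from 6 to 5:
6 → 2 → 4 → 1 → 3 → 5: 3 + 3 + 3 + 7 + 6 = 22
6 → 2 → 4 → 3 → 5: 3 + 3 + 1 + 6 = 13
6 → 2 → 4 → 5: 3 + 3 + 6 = 12
Shortest: 12.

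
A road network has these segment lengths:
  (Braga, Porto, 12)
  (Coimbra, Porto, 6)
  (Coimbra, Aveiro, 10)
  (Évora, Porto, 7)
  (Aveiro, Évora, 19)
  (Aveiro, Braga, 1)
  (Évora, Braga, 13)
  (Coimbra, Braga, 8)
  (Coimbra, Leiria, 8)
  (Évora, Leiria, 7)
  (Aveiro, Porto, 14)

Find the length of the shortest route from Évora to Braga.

Comparing a few candidate routes:
Évora -> Porto -> Aveiro -> Braga: 7 + 14 + 1 = 22
Évora -> Braga: 13
Évora -> Porto -> Coimbra -> Braga: 7 + 6 + 8 = 21
Évora -> Porto -> Braga: 7 + 12 = 19
Évora -> Aveiro -> Braga: 19 + 1 = 20
The minimum is 13.

13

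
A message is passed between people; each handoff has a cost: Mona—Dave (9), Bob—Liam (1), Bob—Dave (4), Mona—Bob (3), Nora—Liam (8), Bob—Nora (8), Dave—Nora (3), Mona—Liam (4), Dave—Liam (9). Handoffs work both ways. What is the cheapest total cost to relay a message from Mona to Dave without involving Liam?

7

Routes from Mona to Dave avoiding Liam:
Mona→Bob→Dave: 3 + 4 = 7
Mona→Bob→Nora→Dave: 3 + 8 + 3 = 14
Mona→Dave: 9
The minimum is 7.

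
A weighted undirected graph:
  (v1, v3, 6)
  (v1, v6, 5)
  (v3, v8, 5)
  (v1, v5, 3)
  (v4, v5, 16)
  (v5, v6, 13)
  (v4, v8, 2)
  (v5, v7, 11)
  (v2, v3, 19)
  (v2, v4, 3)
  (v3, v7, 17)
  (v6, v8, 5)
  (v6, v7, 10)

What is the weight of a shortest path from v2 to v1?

A few of the v2→v1 routes:
v2 - v4 - v8 - v6 - v1: 3 + 2 + 5 + 5 = 15
v2 - v3 - v1: 19 + 6 = 25
v2 - v4 - v5 - v1: 3 + 16 + 3 = 22
v2 - v4 - v8 - v3 - v1: 3 + 2 + 5 + 6 = 16
The minimum is 15.

15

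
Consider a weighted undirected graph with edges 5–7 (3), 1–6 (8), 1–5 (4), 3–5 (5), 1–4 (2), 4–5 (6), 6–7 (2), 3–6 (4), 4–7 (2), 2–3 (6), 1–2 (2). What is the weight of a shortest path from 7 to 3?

6

Checking several routes:
7 → 4 → 1 → 5 → 3: 2 + 2 + 4 + 5 = 13
7 → 5 → 3: 3 + 5 = 8
7 → 4 → 1 → 2 → 3: 2 + 2 + 2 + 6 = 12
7 → 6 → 3: 2 + 4 = 6
7 → 4 → 5 → 3: 2 + 6 + 5 = 13
Shortest: 6.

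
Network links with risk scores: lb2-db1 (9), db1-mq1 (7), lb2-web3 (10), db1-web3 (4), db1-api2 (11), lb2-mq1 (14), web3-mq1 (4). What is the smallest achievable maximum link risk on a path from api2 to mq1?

Paths from api2 to mq1:
api2 -> db1 -> mq1: max(11, 7) = 11
api2 -> db1 -> web3 -> mq1: max(11, 4, 4) = 11
api2 -> db1 -> lb2 -> mq1: max(11, 9, 14) = 14
api2 -> db1 -> lb2 -> web3 -> mq1: max(11, 9, 10, 4) = 11
api2 -> db1 -> web3 -> lb2 -> mq1: max(11, 4, 10, 14) = 14
Smallest bottleneck: 11.

11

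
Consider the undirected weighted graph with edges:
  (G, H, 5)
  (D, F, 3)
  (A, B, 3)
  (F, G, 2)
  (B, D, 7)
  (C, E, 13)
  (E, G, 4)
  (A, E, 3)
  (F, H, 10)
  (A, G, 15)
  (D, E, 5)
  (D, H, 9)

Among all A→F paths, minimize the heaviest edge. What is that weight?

Checking several routes:
A→B→D→E→G→F: max(3, 7, 5, 4, 2) = 7
A→E→G→F: max(3, 4, 2) = 4
A→E→D→F: max(3, 5, 3) = 5
Smallest bottleneck: 4.

4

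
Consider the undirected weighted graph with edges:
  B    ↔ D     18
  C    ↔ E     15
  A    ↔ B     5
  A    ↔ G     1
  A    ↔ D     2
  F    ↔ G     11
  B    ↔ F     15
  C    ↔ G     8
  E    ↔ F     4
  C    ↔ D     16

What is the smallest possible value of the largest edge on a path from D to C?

8

Comparing a few candidate routes:
D → A → G → F → E → C: max(2, 1, 11, 4, 15) = 15
D → A → G → C: max(2, 1, 8) = 8
D → A → B → F → E → C: max(2, 5, 15, 4, 15) = 15
D → A → B → F → G → C: max(2, 5, 15, 11, 8) = 15
The minimum achievable maximum is 8.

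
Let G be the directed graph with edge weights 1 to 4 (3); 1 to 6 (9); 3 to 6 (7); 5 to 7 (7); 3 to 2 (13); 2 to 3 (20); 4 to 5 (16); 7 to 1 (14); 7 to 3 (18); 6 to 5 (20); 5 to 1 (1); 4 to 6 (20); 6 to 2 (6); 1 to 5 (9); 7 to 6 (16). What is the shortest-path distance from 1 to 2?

15

Some routes from 1 to 2:
1→5→7→6→2: 9 + 7 + 16 + 6 = 38
1→6→2: 9 + 6 = 15
1→4→6→2: 3 + 20 + 6 = 29
Best route has total 15.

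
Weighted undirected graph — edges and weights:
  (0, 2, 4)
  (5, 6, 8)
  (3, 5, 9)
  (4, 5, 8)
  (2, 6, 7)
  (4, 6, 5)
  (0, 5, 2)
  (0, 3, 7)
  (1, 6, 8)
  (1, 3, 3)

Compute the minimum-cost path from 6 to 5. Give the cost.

8

Checking several routes:
6 - 1 - 3 - 5: 8 + 3 + 9 = 20
6 - 2 - 0 - 5: 7 + 4 + 2 = 13
6 - 4 - 5: 5 + 8 = 13
6 - 5: 8
Best route has total 8.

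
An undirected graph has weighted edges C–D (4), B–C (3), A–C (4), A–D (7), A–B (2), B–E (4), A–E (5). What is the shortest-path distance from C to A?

Routes from C to A:
C -> B -> A: 3 + 2 = 5
C -> B -> E -> A: 3 + 4 + 5 = 12
C -> A: 4
C -> D -> A: 4 + 7 = 11
Best route has total 4.

4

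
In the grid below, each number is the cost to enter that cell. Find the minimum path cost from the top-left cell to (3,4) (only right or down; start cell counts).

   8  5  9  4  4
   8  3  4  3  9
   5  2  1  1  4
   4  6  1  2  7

Take (0,0) → (0,1) → (1,1) → (2,1) → (2,2) → (2,3) → (3,3) → (3,4) for a total of 8 + 5 + 3 + 2 + 1 + 1 + 2 + 7 = 29.
For comparison, the top-then-right route costs 50.

29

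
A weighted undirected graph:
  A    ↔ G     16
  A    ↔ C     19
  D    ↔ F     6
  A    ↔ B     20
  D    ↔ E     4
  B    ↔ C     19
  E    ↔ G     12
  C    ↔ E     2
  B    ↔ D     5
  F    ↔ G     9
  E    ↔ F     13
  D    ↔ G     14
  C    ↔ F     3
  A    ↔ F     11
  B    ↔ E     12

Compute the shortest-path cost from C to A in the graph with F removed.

Comparing a few candidate routes:
C - E - D - B - A: 2 + 4 + 5 + 20 = 31
C - A: 19
C - E - G - A: 2 + 12 + 16 = 30
Best route has total 19.

19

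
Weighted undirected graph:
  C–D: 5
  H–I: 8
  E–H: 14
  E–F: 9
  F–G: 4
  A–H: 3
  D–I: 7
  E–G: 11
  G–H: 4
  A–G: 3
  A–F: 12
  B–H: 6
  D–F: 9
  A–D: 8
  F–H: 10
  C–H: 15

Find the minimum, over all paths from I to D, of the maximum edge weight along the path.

Checking several routes:
I→H→F→D: max(8, 10, 9) = 10
I→D: max(7) = 7
I→H→A→D: max(8, 3, 8) = 8
I→H→G→F→D: max(8, 4, 4, 9) = 9
I→H→A→G→F→D: max(8, 3, 3, 4, 9) = 9
I→H→G→A→D: max(8, 4, 3, 8) = 8
The minimum achievable maximum is 7.

7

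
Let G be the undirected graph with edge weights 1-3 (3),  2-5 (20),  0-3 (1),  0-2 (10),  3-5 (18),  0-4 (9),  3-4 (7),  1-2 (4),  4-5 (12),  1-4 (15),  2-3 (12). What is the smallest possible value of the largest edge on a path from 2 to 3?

Some routes from 2 to 3:
2→0→3: max(10, 1) = 10
2→3: max(12) = 12
2→0→4→3: max(10, 9, 7) = 10
2→1→3: max(4, 3) = 4
Smallest bottleneck: 4.

4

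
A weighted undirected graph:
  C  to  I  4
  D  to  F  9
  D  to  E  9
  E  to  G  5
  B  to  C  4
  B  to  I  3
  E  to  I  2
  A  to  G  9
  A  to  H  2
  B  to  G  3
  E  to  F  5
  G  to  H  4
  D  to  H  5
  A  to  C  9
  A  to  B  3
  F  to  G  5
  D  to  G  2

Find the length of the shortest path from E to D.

7

Checking several routes:
E -> I -> B -> G -> D: 2 + 3 + 3 + 2 = 10
E -> G -> D: 5 + 2 = 7
E -> D: 9
Best route has total 7.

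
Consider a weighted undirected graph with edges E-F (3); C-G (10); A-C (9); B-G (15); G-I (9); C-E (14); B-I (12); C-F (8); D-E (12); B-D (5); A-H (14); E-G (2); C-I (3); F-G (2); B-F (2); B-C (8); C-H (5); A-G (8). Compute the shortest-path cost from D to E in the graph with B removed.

Routes from D to E avoiding B:
D-E: 12
Best route has total 12.

12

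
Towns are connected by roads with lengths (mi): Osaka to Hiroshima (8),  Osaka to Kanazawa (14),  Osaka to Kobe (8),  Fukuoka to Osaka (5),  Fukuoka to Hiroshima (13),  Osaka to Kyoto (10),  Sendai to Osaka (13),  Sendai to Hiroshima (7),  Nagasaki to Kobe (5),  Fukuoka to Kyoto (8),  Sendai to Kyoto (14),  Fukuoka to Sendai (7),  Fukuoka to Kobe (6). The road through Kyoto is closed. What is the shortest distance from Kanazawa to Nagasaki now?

27

Some routes from Kanazawa to Nagasaki avoiding Kyoto:
Kanazawa→Osaka→Kobe→Nagasaki: 14 + 8 + 5 = 27
Kanazawa→Osaka→Sendai→Fukuoka→Kobe→Nagasaki: 14 + 13 + 7 + 6 + 5 = 45
Kanazawa→Osaka→Fukuoka→Kobe→Nagasaki: 14 + 5 + 6 + 5 = 30
The minimum is 27 mi.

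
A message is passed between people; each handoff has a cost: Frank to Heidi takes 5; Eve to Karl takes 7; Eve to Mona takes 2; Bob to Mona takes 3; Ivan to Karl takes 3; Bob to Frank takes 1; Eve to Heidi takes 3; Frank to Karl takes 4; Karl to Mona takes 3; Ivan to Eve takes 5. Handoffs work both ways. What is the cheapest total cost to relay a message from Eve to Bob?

5

Some routes from Eve to Bob:
Eve→Mona→Karl→Frank→Bob: 2 + 3 + 4 + 1 = 10
Eve→Heidi→Frank→Bob: 3 + 5 + 1 = 9
Eve→Karl→Frank→Bob: 7 + 4 + 1 = 12
Eve→Mona→Bob: 2 + 3 = 5
Best route has total 5.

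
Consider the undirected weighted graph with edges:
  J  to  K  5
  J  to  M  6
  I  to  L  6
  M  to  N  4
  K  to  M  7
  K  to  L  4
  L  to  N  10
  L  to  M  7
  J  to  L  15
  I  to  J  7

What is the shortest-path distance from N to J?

Some routes from N to J:
N-M-J: 4 + 6 = 10
N-L-M-J: 10 + 7 + 6 = 23
N-M-K-J: 4 + 7 + 5 = 16
N-L-K-J: 10 + 4 + 5 = 19
N-M-L-K-J: 4 + 7 + 4 + 5 = 20
N-L-I-J: 10 + 6 + 7 = 23
Best route has total 10.

10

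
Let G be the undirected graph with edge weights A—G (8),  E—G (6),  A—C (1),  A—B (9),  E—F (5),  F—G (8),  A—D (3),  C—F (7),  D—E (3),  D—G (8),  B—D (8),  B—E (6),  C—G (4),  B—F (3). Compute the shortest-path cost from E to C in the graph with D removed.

Checking several routes:
E→G→C: 6 + 4 = 10
E→F→G→C: 5 + 8 + 4 = 17
E→B→A→C: 6 + 9 + 1 = 16
E→G→A→C: 6 + 8 + 1 = 15
E→B→F→C: 6 + 3 + 7 = 16
E→F→C: 5 + 7 = 12
Shortest: 10.

10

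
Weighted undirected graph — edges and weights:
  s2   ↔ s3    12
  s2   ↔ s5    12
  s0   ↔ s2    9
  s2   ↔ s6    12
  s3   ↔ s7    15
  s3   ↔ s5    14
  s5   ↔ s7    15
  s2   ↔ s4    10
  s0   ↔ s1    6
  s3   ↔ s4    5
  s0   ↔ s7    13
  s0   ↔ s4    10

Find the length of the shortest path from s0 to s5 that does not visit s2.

Routes from s0 to s5 avoiding s2:
s0→s7→s5: 13 + 15 = 28
s0→s7→s3→s5: 13 + 15 + 14 = 42
s0→s4→s3→s7→s5: 10 + 5 + 15 + 15 = 45
s0→s4→s3→s5: 10 + 5 + 14 = 29
The minimum is 28.

28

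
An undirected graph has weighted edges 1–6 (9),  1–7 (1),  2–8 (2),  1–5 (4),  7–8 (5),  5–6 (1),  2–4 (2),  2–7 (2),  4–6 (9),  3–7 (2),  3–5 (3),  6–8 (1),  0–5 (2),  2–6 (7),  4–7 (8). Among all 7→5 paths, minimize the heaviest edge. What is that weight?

2

Some routes from 7 to 5:
7 - 1 - 5: max(1, 4) = 4
7 - 8 - 6 - 5: max(5, 1, 1) = 5
7 - 3 - 5: max(2, 3) = 3
7 - 2 - 8 - 6 - 5: max(2, 2, 1, 1) = 2
7 - 2 - 6 - 5: max(2, 7, 1) = 7
The minimum achievable maximum is 2.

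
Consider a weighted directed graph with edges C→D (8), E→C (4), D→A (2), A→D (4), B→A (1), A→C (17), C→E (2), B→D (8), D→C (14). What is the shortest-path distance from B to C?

Paths from B to C:
B→A→C: 1 + 17 = 18
B→D→A→C: 8 + 2 + 17 = 27
B→A→D→C: 1 + 4 + 14 = 19
B→D→C: 8 + 14 = 22
Shortest: 18.

18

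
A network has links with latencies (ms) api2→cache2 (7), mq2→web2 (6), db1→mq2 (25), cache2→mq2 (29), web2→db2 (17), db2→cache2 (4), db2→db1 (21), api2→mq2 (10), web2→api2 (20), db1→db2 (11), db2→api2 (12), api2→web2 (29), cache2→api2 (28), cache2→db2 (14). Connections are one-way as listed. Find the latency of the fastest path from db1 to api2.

Paths from db1 to api2:
db1 → mq2 → web2 → db2 → cache2 → api2: 25 + 6 + 17 + 4 + 28 = 80
db1 → db2 → cache2 → mq2 → web2 → api2: 11 + 4 + 29 + 6 + 20 = 70
db1 → mq2 → web2 → api2: 25 + 6 + 20 = 51
db1 → db2 → cache2 → api2: 11 + 4 + 28 = 43
db1 → db2 → api2: 11 + 12 = 23
db1 → mq2 → web2 → db2 → api2: 25 + 6 + 17 + 12 = 60
Shortest: 23 ms.

23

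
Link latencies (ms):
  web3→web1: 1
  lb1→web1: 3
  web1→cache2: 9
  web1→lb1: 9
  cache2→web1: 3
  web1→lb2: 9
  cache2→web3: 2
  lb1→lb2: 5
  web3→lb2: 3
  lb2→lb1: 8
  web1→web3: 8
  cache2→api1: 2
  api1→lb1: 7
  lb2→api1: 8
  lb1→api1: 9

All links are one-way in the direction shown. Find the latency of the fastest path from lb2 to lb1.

8

Candidate routes:
lb2→api1→lb1: 8 + 7 = 15
lb2→lb1: 8
Best route has total 8 ms.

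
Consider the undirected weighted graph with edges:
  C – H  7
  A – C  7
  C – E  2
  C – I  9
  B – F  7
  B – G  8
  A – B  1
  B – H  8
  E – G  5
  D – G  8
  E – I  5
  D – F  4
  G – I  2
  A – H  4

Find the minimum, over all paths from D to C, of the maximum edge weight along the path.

Some routes from D to C:
D -> F -> B -> G -> E -> C: max(4, 7, 8, 5, 2) = 8
D -> F -> B -> G -> I -> E -> C: max(4, 7, 8, 2, 5, 2) = 8
D -> F -> B -> A -> C: max(4, 7, 1, 7) = 7
D -> F -> B -> A -> H -> C: max(4, 7, 1, 4, 7) = 7
The minimum achievable maximum is 7.

7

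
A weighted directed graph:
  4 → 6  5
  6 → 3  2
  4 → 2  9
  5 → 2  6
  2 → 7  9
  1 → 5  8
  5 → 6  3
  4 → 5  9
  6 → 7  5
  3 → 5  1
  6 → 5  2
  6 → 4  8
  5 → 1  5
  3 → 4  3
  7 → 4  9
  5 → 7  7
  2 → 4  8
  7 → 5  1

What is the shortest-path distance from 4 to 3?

7

Routes from 4 to 3:
4 - 5 - 6 - 3: 9 + 3 + 2 = 14
4 - 2 - 7 - 5 - 6 - 3: 9 + 9 + 1 + 3 + 2 = 24
4 - 6 - 3: 5 + 2 = 7
Shortest: 7.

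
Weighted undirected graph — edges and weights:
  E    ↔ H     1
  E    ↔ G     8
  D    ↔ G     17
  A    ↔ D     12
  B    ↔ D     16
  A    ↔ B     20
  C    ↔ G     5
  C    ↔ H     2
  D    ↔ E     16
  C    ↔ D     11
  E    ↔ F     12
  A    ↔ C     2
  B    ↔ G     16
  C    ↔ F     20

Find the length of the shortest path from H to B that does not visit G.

A few of the H→B routes:
H→C→D→B: 2 + 11 + 16 = 29
H→C→A→B: 2 + 2 + 20 = 24
H→C→A→D→B: 2 + 2 + 12 + 16 = 32
H→C→D→A→B: 2 + 11 + 12 + 20 = 45
H→E→D→A→B: 1 + 16 + 12 + 20 = 49
H→E→D→B: 1 + 16 + 16 = 33
Shortest: 24.

24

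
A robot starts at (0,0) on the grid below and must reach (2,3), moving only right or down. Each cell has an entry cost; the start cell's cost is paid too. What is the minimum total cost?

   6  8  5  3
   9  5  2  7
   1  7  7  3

31

One optimal route is [0,0] → [0,1] → [0,2] → [1,2] → [1,3] → [2,3].
Its cost is 6 + 8 + 5 + 2 + 7 + 3 = 31.
(Top row then right column would cost 32.)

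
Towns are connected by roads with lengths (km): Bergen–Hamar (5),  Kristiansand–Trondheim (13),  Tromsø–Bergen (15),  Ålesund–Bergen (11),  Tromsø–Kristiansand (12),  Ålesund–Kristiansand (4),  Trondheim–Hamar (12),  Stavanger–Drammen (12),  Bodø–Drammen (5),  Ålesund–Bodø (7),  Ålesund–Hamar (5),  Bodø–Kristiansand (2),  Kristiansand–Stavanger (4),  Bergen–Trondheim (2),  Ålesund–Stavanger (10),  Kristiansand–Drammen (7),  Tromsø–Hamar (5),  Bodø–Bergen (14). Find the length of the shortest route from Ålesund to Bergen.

Checking several routes:
Ålesund-Hamar-Bergen: 5 + 5 = 10
Ålesund-Bergen: 11
Ålesund-Hamar-Trondheim-Bergen: 5 + 12 + 2 = 19
Best route has total 10 km.

10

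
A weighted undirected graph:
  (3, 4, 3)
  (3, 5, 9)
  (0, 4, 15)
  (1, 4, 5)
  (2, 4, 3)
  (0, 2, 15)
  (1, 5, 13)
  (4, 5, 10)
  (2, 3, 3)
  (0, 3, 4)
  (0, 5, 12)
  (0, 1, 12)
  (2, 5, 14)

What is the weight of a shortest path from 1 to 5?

13

Comparing a few candidate routes:
1 → 4 → 2 → 3 → 5: 5 + 3 + 3 + 9 = 20
1 → 4 → 5: 5 + 10 = 15
1 → 4 → 2 → 5: 5 + 3 + 14 = 22
1 → 5: 13
1 → 4 → 3 → 5: 5 + 3 + 9 = 17
Best route has total 13.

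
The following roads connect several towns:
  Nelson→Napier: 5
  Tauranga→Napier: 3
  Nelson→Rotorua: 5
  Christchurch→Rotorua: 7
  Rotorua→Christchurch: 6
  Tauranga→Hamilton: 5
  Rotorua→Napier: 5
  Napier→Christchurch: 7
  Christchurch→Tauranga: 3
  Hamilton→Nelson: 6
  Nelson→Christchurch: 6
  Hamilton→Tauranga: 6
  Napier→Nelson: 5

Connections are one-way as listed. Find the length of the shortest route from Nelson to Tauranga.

Paths from Nelson to Tauranga:
Nelson -> Rotorua -> Christchurch -> Tauranga: 5 + 6 + 3 = 14
Nelson -> Napier -> Christchurch -> Tauranga: 5 + 7 + 3 = 15
Nelson -> Christchurch -> Tauranga: 6 + 3 = 9
Nelson -> Rotorua -> Napier -> Christchurch -> Tauranga: 5 + 5 + 7 + 3 = 20
Best route has total 9.

9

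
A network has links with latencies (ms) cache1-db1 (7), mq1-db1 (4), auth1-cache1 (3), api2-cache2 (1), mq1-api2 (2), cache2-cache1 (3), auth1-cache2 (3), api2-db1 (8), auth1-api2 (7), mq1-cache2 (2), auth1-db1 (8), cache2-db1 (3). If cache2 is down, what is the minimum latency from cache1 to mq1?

11

Checking several routes:
cache1 → auth1 → db1 → mq1: 3 + 8 + 4 = 15
cache1 → auth1 → api2 → mq1: 3 + 7 + 2 = 12
cache1 → db1 → mq1: 7 + 4 = 11
cache1 → db1 → api2 → mq1: 7 + 8 + 2 = 17
The minimum is 11 ms.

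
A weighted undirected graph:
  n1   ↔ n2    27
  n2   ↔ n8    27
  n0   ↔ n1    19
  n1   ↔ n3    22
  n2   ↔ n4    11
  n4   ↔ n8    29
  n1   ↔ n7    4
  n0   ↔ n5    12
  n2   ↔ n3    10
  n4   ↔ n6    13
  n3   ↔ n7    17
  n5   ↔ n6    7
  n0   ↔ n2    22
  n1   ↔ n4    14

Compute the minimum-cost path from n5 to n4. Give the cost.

20

Checking several routes:
n5→n0→n1→n4: 12 + 19 + 14 = 45
n5→n0→n2→n4: 12 + 22 + 11 = 45
n5→n6→n4: 7 + 13 = 20
n5→n0→n1→n2→n4: 12 + 19 + 27 + 11 = 69
Shortest: 20.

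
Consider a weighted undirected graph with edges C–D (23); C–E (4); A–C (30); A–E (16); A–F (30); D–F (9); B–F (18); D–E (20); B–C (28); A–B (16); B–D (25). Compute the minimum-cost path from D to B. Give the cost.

25

Checking several routes:
D -> F -> A -> B: 9 + 30 + 16 = 55
D -> E -> A -> B: 20 + 16 + 16 = 52
D -> F -> B: 9 + 18 = 27
D -> E -> C -> B: 20 + 4 + 28 = 52
D -> B: 25
D -> C -> B: 23 + 28 = 51
Best route has total 25.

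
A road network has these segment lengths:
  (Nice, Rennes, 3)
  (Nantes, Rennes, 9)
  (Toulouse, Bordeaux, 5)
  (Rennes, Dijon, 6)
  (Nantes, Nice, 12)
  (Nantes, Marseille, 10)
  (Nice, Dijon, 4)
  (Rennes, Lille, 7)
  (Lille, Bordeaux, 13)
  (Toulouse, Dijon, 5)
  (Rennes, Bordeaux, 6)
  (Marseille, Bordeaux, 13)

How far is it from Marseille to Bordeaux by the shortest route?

Checking several routes:
Marseille -> Nantes -> Rennes -> Bordeaux: 10 + 9 + 6 = 25
Marseille -> Nantes -> Nice -> Rennes -> Bordeaux: 10 + 12 + 3 + 6 = 31
Marseille -> Nantes -> Rennes -> Dijon -> Toulouse -> Bordeaux: 10 + 9 + 6 + 5 + 5 = 35
Marseille -> Bordeaux: 13
Shortest: 13.

13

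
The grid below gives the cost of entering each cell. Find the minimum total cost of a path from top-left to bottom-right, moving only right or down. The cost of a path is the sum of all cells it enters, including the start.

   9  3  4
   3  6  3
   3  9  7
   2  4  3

Best path: (0,0)→(1,0)→(2,0)→(3,0)→(3,1)→(3,2)
Cost: 9 + 3 + 3 + 2 + 4 + 3 = 24
For comparison, the top-then-right route costs 29.

24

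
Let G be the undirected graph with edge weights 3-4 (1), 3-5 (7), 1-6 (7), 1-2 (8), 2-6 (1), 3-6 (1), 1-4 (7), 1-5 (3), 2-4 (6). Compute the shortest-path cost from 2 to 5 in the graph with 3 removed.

11

Paths from 2 to 5 avoiding 3:
2-1-5: 8 + 3 = 11
2-4-1-5: 6 + 7 + 3 = 16
2-6-1-5: 1 + 7 + 3 = 11
Best route has total 11.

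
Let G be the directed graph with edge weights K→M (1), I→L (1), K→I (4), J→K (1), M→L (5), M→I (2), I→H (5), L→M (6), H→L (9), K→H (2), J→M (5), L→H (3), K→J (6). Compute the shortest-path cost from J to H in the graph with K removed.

11

Candidate routes:
J-M-L-H: 5 + 5 + 3 = 13
J-M-I-H: 5 + 2 + 5 = 12
J-M-I-L-H: 5 + 2 + 1 + 3 = 11
Best route has total 11.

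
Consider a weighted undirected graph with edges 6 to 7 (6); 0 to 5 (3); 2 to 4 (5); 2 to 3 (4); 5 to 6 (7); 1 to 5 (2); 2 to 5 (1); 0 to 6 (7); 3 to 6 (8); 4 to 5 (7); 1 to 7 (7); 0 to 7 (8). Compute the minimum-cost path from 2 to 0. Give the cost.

4

Comparing a few candidate routes:
2 -> 5 -> 6 -> 0: 1 + 7 + 7 = 15
2 -> 3 -> 6 -> 0: 4 + 8 + 7 = 19
2 -> 5 -> 0: 1 + 3 = 4
2 -> 4 -> 5 -> 0: 5 + 7 + 3 = 15
2 -> 5 -> 1 -> 7 -> 0: 1 + 2 + 7 + 8 = 18
Shortest: 4.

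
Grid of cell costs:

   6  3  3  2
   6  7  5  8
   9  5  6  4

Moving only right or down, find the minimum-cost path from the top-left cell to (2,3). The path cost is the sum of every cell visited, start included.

26

Cheapest: [0,0] -> [0,1] -> [0,2] -> [0,3] -> [1,3] -> [2,3]
  6 + 3 + 3 + 2 + 8 + 4 = 26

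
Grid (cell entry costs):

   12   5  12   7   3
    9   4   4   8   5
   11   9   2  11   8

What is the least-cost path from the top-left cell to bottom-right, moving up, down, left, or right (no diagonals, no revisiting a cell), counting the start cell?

Path (0,0) (0,1) (1,1) (1,2) (1,3) (1,4) (2,4): 12 + 5 + 4 + 4 + 8 + 5 + 8 = 46.

46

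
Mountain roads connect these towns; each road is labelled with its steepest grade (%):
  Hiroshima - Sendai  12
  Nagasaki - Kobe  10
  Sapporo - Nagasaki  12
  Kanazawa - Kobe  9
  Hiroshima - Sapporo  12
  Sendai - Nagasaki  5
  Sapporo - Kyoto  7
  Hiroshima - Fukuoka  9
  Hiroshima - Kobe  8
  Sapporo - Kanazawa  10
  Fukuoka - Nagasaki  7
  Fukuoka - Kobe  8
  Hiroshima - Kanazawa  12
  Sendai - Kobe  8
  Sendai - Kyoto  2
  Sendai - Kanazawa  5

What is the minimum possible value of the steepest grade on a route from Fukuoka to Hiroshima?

8

A few of the Fukuoka→Hiroshima routes:
Fukuoka→Kobe→Hiroshima: max(8, 8) = 8
Fukuoka→Nagasaki→Sendai→Kyoto→Sapporo→Kanazawa→Kobe→Hiroshima: max(7, 5, 2, 7, 10, 9, 8) = 10
Fukuoka→Hiroshima: max(9) = 9
Fukuoka→Nagasaki→Sendai→Kobe→Hiroshima: max(7, 5, 8, 8) = 8
Fukuoka→Nagasaki→Kobe→Hiroshima: max(7, 10, 8) = 10
Fukuoka→Nagasaki→Sendai→Kanazawa→Kobe→Hiroshima: max(7, 5, 5, 9, 8) = 9
Smallest bottleneck: 8%.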